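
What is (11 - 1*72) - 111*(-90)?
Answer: 9929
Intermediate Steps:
(11 - 1*72) - 111*(-90) = (11 - 72) + 9990 = -61 + 9990 = 9929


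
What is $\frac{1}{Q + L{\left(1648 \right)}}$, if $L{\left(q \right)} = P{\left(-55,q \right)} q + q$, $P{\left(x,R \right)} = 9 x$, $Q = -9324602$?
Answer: $- \frac{1}{10138714} \approx -9.8632 \cdot 10^{-8}$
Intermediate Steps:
$L{\left(q \right)} = - 494 q$ ($L{\left(q \right)} = 9 \left(-55\right) q + q = - 495 q + q = - 494 q$)
$\frac{1}{Q + L{\left(1648 \right)}} = \frac{1}{-9324602 - 814112} = \frac{1}{-10138714} = - \frac{1}{10138714}$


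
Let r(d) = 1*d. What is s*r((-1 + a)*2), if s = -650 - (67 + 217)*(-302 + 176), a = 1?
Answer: 0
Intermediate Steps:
r(d) = d
s = 35134 (s = -650 - 284*(-126) = -650 - 1*(-35784) = -650 + 35784 = 35134)
s*r((-1 + a)*2) = 35134*((-1 + 1)*2) = 35134*(0*2) = 35134*0 = 0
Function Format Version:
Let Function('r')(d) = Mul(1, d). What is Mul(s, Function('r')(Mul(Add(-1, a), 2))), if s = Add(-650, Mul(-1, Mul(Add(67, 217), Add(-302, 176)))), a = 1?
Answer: 0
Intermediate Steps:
Function('r')(d) = d
s = 35134 (s = Add(-650, Mul(-1, Mul(284, -126))) = Add(-650, Mul(-1, -35784)) = Add(-650, 35784) = 35134)
Mul(s, Function('r')(Mul(Add(-1, a), 2))) = Mul(35134, Mul(Add(-1, 1), 2)) = Mul(35134, Mul(0, 2)) = Mul(35134, 0) = 0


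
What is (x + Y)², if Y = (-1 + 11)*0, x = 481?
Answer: 231361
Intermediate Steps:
Y = 0 (Y = 10*0 = 0)
(x + Y)² = (481 + 0)² = 481² = 231361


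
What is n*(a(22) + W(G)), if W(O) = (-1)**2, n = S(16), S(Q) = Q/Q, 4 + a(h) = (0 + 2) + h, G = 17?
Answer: 21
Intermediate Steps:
a(h) = -2 + h (a(h) = -4 + ((0 + 2) + h) = -4 + (2 + h) = -2 + h)
S(Q) = 1
n = 1
W(O) = 1
n*(a(22) + W(G)) = 1*((-2 + 22) + 1) = 1*(20 + 1) = 1*21 = 21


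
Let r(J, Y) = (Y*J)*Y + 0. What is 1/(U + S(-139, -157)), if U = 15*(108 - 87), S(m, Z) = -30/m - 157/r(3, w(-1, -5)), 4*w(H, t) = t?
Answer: 10425/2936957 ≈ 0.0035496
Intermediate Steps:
w(H, t) = t/4
r(J, Y) = J*Y**2 (r(J, Y) = (J*Y)*Y + 0 = J*Y**2 + 0 = J*Y**2)
S(m, Z) = -2512/75 - 30/m (S(m, Z) = -30/m - 157/(3*((1/4)*(-5))**2) = -30/m - 157/(3*(-5/4)**2) = -30/m - 157/(3*(25/16)) = -30/m - 157/75/16 = -30/m - 157*16/75 = -30/m - 2512/75 = -2512/75 - 30/m)
U = 315 (U = 15*21 = 315)
1/(U + S(-139, -157)) = 1/(315 + (-2512/75 - 30/(-139))) = 1/(315 + (-2512/75 - 30*(-1/139))) = 1/(315 + (-2512/75 + 30/139)) = 1/(315 - 346918/10425) = 1/(2936957/10425) = 10425/2936957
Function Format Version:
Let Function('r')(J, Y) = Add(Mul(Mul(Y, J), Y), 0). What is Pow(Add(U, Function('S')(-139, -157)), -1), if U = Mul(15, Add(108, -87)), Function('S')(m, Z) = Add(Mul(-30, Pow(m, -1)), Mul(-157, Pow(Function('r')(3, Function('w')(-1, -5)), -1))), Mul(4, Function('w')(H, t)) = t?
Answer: Rational(10425, 2936957) ≈ 0.0035496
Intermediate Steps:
Function('w')(H, t) = Mul(Rational(1, 4), t)
Function('r')(J, Y) = Mul(J, Pow(Y, 2)) (Function('r')(J, Y) = Add(Mul(Mul(J, Y), Y), 0) = Add(Mul(J, Pow(Y, 2)), 0) = Mul(J, Pow(Y, 2)))
Function('S')(m, Z) = Add(Rational(-2512, 75), Mul(-30, Pow(m, -1))) (Function('S')(m, Z) = Add(Mul(-30, Pow(m, -1)), Mul(-157, Pow(Mul(3, Pow(Mul(Rational(1, 4), -5), 2)), -1))) = Add(Mul(-30, Pow(m, -1)), Mul(-157, Pow(Mul(3, Pow(Rational(-5, 4), 2)), -1))) = Add(Mul(-30, Pow(m, -1)), Mul(-157, Pow(Mul(3, Rational(25, 16)), -1))) = Add(Mul(-30, Pow(m, -1)), Mul(-157, Pow(Rational(75, 16), -1))) = Add(Mul(-30, Pow(m, -1)), Mul(-157, Rational(16, 75))) = Add(Mul(-30, Pow(m, -1)), Rational(-2512, 75)) = Add(Rational(-2512, 75), Mul(-30, Pow(m, -1))))
U = 315 (U = Mul(15, 21) = 315)
Pow(Add(U, Function('S')(-139, -157)), -1) = Pow(Add(315, Add(Rational(-2512, 75), Mul(-30, Pow(-139, -1)))), -1) = Pow(Add(315, Add(Rational(-2512, 75), Mul(-30, Rational(-1, 139)))), -1) = Pow(Add(315, Add(Rational(-2512, 75), Rational(30, 139))), -1) = Pow(Add(315, Rational(-346918, 10425)), -1) = Pow(Rational(2936957, 10425), -1) = Rational(10425, 2936957)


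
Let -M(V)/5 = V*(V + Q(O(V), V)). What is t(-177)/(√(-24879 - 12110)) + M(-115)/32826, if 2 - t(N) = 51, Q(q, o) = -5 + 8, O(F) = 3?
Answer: -32200/16413 + 49*I*√36989/36989 ≈ -1.9619 + 0.25478*I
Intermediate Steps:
Q(q, o) = 3
M(V) = -5*V*(3 + V) (M(V) = -5*V*(V + 3) = -5*V*(3 + V))
t(N) = -49 (t(N) = 2 - 1*51 = 2 - 51 = -49)
t(-177)/(√(-24879 - 12110)) + M(-115)/32826 = -49/√(-24879 - 12110) - 5*(-115)*(3 - 115)/32826 = -49*(-I*√36989/36989) - 5*(-115)*(-112)*(1/32826) = -49*(-I*√36989/36989) - 64400*1/32826 = -(-49)*I*√36989/36989 - 32200/16413 = 49*I*√36989/36989 - 32200/16413 = -32200/16413 + 49*I*√36989/36989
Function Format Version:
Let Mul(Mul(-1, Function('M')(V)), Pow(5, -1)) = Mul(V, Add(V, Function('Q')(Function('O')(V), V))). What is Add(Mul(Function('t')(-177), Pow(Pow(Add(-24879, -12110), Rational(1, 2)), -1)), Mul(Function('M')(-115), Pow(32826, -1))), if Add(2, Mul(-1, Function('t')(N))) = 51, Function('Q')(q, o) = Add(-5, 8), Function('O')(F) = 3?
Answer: Add(Rational(-32200, 16413), Mul(Rational(49, 36989), I, Pow(36989, Rational(1, 2)))) ≈ Add(-1.9619, Mul(0.25478, I))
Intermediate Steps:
Function('Q')(q, o) = 3
Function('M')(V) = Mul(-5, V, Add(3, V)) (Function('M')(V) = Mul(-5, Mul(V, Add(V, 3))) = Mul(-5, Mul(V, Add(3, V))) = Mul(-5, V, Add(3, V)))
Function('t')(N) = -49 (Function('t')(N) = Add(2, Mul(-1, 51)) = Add(2, -51) = -49)
Add(Mul(Function('t')(-177), Pow(Pow(Add(-24879, -12110), Rational(1, 2)), -1)), Mul(Function('M')(-115), Pow(32826, -1))) = Add(Mul(-49, Pow(Pow(Add(-24879, -12110), Rational(1, 2)), -1)), Mul(Mul(-5, -115, Add(3, -115)), Pow(32826, -1))) = Add(Mul(-49, Pow(Pow(-36989, Rational(1, 2)), -1)), Mul(Mul(-5, -115, -112), Rational(1, 32826))) = Add(Mul(-49, Pow(Mul(I, Pow(36989, Rational(1, 2))), -1)), Mul(-64400, Rational(1, 32826))) = Add(Mul(-49, Mul(Rational(-1, 36989), I, Pow(36989, Rational(1, 2)))), Rational(-32200, 16413)) = Add(Mul(Rational(49, 36989), I, Pow(36989, Rational(1, 2))), Rational(-32200, 16413)) = Add(Rational(-32200, 16413), Mul(Rational(49, 36989), I, Pow(36989, Rational(1, 2))))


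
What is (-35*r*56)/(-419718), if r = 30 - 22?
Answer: 7840/209859 ≈ 0.037358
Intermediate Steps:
r = 8
(-35*r*56)/(-419718) = (-35*8*56)/(-419718) = -280*56*(-1/419718) = -15680*(-1/419718) = 7840/209859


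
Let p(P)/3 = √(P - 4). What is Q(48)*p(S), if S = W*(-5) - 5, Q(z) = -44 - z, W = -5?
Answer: -1104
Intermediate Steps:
S = 20 (S = -5*(-5) - 5 = 25 - 5 = 20)
p(P) = 3*√(-4 + P) (p(P) = 3*√(P - 4) = 3*√(-4 + P))
Q(48)*p(S) = (-44 - 1*48)*(3*√(-4 + 20)) = (-44 - 48)*(3*√16) = -276*4 = -92*12 = -1104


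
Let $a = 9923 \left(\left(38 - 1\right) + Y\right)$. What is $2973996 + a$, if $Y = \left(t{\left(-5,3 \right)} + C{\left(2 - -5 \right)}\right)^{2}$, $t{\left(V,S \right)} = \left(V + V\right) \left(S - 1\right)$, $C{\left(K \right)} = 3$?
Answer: $6208894$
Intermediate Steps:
$t{\left(V,S \right)} = 2 V \left(-1 + S\right)$
$Y = 289$ ($Y = \left(2 \left(-5\right) \left(-1 + 3\right) + 3\right)^{2} = \left(2 \left(-5\right) 2 + 3\right)^{2} = \left(-20 + 3\right)^{2} = \left(-17\right)^{2} = 289$)
$a = 3234898$ ($a = 9923 \left(\left(38 - 1\right) + 289\right) = 9923 \left(37 + 289\right) = 9923 \cdot 326 = 3234898$)
$2973996 + a = 2973996 + 3234898 = 6208894$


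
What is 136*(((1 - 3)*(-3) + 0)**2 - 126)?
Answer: -12240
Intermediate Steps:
136*(((1 - 3)*(-3) + 0)**2 - 126) = 136*((-2*(-3) + 0)**2 - 126) = 136*((6 + 0)**2 - 126) = 136*(6**2 - 126) = 136*(36 - 126) = 136*(-90) = -12240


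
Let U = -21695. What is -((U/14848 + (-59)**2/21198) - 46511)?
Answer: 7319823983833/157373952 ≈ 46512.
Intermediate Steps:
-((U/14848 + (-59)**2/21198) - 46511) = -((-21695/14848 + (-59)**2/21198) - 46511) = -((-21695*1/14848 + 3481*(1/21198)) - 46511) = -((-21695/14848 + 3481/21198) - 46511) = -(-204102361/157373952 - 46511) = -1*(-7319823983833/157373952) = 7319823983833/157373952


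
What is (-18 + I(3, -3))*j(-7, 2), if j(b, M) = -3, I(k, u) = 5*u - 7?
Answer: 120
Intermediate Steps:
I(k, u) = -7 + 5*u
(-18 + I(3, -3))*j(-7, 2) = (-18 + (-7 + 5*(-3)))*(-3) = (-18 + (-7 - 15))*(-3) = (-18 - 22)*(-3) = -40*(-3) = 120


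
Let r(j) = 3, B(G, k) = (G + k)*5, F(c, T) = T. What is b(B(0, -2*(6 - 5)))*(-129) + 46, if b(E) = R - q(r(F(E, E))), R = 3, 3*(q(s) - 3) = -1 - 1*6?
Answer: -255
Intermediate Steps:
B(G, k) = 5*G + 5*k
q(s) = ⅔ (q(s) = 3 + (-1 - 1*6)/3 = 3 + (-1 - 6)/3 = 3 + (⅓)*(-7) = 3 - 7/3 = ⅔)
b(E) = 7/3 (b(E) = 3 - 1*⅔ = 3 - ⅔ = 7/3)
b(B(0, -2*(6 - 5)))*(-129) + 46 = (7/3)*(-129) + 46 = -301 + 46 = -255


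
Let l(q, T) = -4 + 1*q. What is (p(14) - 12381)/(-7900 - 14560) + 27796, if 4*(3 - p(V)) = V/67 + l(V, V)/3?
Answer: 31371604579/1128615 ≈ 27797.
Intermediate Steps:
l(q, T) = -4 + q
p(V) = 10/3 - 35*V/402 (p(V) = 3 - (V/67 + (-4 + V)/3)/4 = 3 - (V*(1/67) + (-4 + V)*(1/3))/4 = 3 - (V/67 + (-4/3 + V/3))/4 = 3 - (-4/3 + 70*V/201)/4 = 3 + (1/3 - 35*V/402) = 10/3 - 35*V/402)
(p(14) - 12381)/(-7900 - 14560) + 27796 = ((10/3 - 35/402*14) - 12381)/(-7900 - 14560) + 27796 = ((10/3 - 245/201) - 12381)/(-22460) + 27796 = (425/201 - 12381)*(-1/22460) + 27796 = -2488156/201*(-1/22460) + 27796 = 622039/1128615 + 27796 = 31371604579/1128615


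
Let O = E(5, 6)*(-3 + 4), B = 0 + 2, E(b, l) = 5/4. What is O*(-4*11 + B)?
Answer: -105/2 ≈ -52.500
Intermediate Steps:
E(b, l) = 5/4 (E(b, l) = 5*(1/4) = 5/4)
B = 2
O = 5/4 (O = 5*(-3 + 4)/4 = (5/4)*1 = 5/4 ≈ 1.2500)
O*(-4*11 + B) = 5*(-4*11 + 2)/4 = 5*(-44 + 2)/4 = (5/4)*(-42) = -105/2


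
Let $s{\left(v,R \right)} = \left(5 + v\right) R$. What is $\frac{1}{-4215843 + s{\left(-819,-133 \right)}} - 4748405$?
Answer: $- \frac{19504458158306}{4107581} \approx -4.7484 \cdot 10^{6}$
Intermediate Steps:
$s{\left(v,R \right)} = R \left(5 + v\right)$
$\frac{1}{-4215843 + s{\left(-819,-133 \right)}} - 4748405 = \frac{1}{-4215843 - 133 \left(5 - 819\right)} - 4748405 = \frac{1}{-4215843 - -108262} - 4748405 = \frac{1}{-4215843 + 108262} - 4748405 = \frac{1}{-4107581} - 4748405 = - \frac{1}{4107581} - 4748405 = - \frac{19504458158306}{4107581}$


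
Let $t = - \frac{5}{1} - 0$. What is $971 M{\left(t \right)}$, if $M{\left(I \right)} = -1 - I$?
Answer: $3884$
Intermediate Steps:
$t = -5$ ($t = \left(-5\right) 1 + 0 = -5 + 0 = -5$)
$971 M{\left(t \right)} = 971 \left(-1 - -5\right) = 971 \left(-1 + 5\right) = 971 \cdot 4 = 3884$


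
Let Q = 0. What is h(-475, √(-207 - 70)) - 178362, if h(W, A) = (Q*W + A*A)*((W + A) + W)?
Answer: 84788 - 277*I*√277 ≈ 84788.0 - 4610.2*I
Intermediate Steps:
h(W, A) = A²*(A + 2*W) (h(W, A) = (0*W + A*A)*((W + A) + W) = (0 + A²)*((A + W) + W) = A²*(A + 2*W))
h(-475, √(-207 - 70)) - 178362 = (√(-207 - 70))²*(√(-207 - 70) + 2*(-475)) - 178362 = (√(-277))²*(√(-277) - 950) - 178362 = (I*√277)²*(I*√277 - 950) - 178362 = -277*(-950 + I*√277) - 178362 = (263150 - 277*I*√277) - 178362 = 84788 - 277*I*√277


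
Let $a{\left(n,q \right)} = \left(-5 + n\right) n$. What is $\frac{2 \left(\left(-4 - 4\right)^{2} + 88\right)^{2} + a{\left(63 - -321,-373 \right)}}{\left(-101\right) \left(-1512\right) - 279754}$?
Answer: $- \frac{95872}{63521} \approx -1.5093$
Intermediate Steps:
$a{\left(n,q \right)} = n \left(-5 + n\right)$
$\frac{2 \left(\left(-4 - 4\right)^{2} + 88\right)^{2} + a{\left(63 - -321,-373 \right)}}{\left(-101\right) \left(-1512\right) - 279754} = \frac{2 \left(\left(-4 - 4\right)^{2} + 88\right)^{2} + \left(63 - -321\right) \left(-5 + \left(63 - -321\right)\right)}{\left(-101\right) \left(-1512\right) - 279754} = \frac{2 \left(\left(-8\right)^{2} + 88\right)^{2} + \left(63 + 321\right) \left(-5 + \left(63 + 321\right)\right)}{152712 - 279754} = \frac{2 \left(64 + 88\right)^{2} + 384 \left(-5 + 384\right)}{-127042} = \left(2 \cdot 152^{2} + 384 \cdot 379\right) \left(- \frac{1}{127042}\right) = \left(2 \cdot 23104 + 145536\right) \left(- \frac{1}{127042}\right) = \left(46208 + 145536\right) \left(- \frac{1}{127042}\right) = 191744 \left(- \frac{1}{127042}\right) = - \frac{95872}{63521}$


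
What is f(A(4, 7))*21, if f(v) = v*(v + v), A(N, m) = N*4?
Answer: 10752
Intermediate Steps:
A(N, m) = 4*N
f(v) = 2*v² (f(v) = v*(2*v) = 2*v²)
f(A(4, 7))*21 = (2*(4*4)²)*21 = (2*16²)*21 = (2*256)*21 = 512*21 = 10752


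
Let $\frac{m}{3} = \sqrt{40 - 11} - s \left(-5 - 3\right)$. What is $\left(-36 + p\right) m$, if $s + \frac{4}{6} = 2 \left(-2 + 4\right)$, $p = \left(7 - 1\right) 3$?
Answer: $-1440 - 54 \sqrt{29} \approx -1730.8$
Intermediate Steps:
$p = 18$ ($p = 6 \cdot 3 = 18$)
$s = \frac{10}{3}$ ($s = - \frac{2}{3} + 2 \left(-2 + 4\right) = - \frac{2}{3} + 2 \cdot 2 = - \frac{2}{3} + 4 = \frac{10}{3} \approx 3.3333$)
$m = 80 + 3 \sqrt{29}$ ($m = 3 \left(\sqrt{40 - 11} - \frac{10 \left(-5 - 3\right)}{3}\right) = 3 \left(\sqrt{29} - \frac{10}{3} \left(-8\right)\right) = 3 \left(\sqrt{29} - - \frac{80}{3}\right) = 3 \left(\sqrt{29} + \frac{80}{3}\right) = 3 \left(\frac{80}{3} + \sqrt{29}\right) = 80 + 3 \sqrt{29} \approx 96.156$)
$\left(-36 + p\right) m = \left(-36 + 18\right) \left(80 + 3 \sqrt{29}\right) = - 18 \left(80 + 3 \sqrt{29}\right) = -1440 - 54 \sqrt{29}$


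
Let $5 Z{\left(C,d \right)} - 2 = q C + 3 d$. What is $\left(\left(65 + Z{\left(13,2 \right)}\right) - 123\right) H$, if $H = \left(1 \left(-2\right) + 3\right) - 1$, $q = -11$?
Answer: $0$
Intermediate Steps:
$Z{\left(C,d \right)} = \frac{2}{5} - \frac{11 C}{5} + \frac{3 d}{5}$ ($Z{\left(C,d \right)} = \frac{2}{5} + \frac{- 11 C + 3 d}{5} = \frac{2}{5} - \left(- \frac{3 d}{5} + \frac{11 C}{5}\right) = \frac{2}{5} - \frac{11 C}{5} + \frac{3 d}{5}$)
$H = 0$ ($H = \left(-2 + 3\right) - 1 = 1 - 1 = 0$)
$\left(\left(65 + Z{\left(13,2 \right)}\right) - 123\right) H = \left(\left(65 + \left(\frac{2}{5} - \frac{143}{5} + \frac{3}{5} \cdot 2\right)\right) - 123\right) 0 = \left(\left(65 + \left(\frac{2}{5} - \frac{143}{5} + \frac{6}{5}\right)\right) - 123\right) 0 = \left(\left(65 - 27\right) - 123\right) 0 = \left(38 - 123\right) 0 = \left(-85\right) 0 = 0$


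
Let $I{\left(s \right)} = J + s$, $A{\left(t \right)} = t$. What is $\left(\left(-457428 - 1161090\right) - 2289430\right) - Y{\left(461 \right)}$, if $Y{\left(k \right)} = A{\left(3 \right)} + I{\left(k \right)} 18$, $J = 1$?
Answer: $-3916267$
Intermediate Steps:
$I{\left(s \right)} = 1 + s$
$Y{\left(k \right)} = 21 + 18 k$ ($Y{\left(k \right)} = 3 + \left(1 + k\right) 18 = 3 + \left(18 + 18 k\right) = 21 + 18 k$)
$\left(\left(-457428 - 1161090\right) - 2289430\right) - Y{\left(461 \right)} = \left(\left(-457428 - 1161090\right) - 2289430\right) - \left(21 + 18 \cdot 461\right) = \left(\left(-457428 - 1161090\right) - 2289430\right) - \left(21 + 8298\right) = \left(-1618518 - 2289430\right) - 8319 = -3907948 - 8319 = -3916267$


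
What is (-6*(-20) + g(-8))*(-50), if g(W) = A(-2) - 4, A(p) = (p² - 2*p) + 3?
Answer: -6350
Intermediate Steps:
A(p) = 3 + p² - 2*p
g(W) = 7 (g(W) = (3 + (-2)² - 2*(-2)) - 4 = (3 + 4 + 4) - 4 = 11 - 4 = 7)
(-6*(-20) + g(-8))*(-50) = (-6*(-20) + 7)*(-50) = (120 + 7)*(-50) = 127*(-50) = -6350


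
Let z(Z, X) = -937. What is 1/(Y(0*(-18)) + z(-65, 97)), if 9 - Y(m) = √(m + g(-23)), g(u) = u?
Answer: I/(√23 - 928*I) ≈ -0.0010776 + 5.5687e-6*I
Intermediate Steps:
Y(m) = 9 - √(-23 + m) (Y(m) = 9 - √(m - 23) = 9 - √(-23 + m))
1/(Y(0*(-18)) + z(-65, 97)) = 1/((9 - √(-23 + 0*(-18))) - 937) = 1/((9 - √(-23 + 0)) - 937) = 1/((9 - √(-23)) - 937) = 1/((9 - I*√23) - 937) = 1/(-928 - I*√23)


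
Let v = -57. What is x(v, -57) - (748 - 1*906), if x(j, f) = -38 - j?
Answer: 177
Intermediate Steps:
x(v, -57) - (748 - 1*906) = (-38 - 1*(-57)) - (748 - 1*906) = (-38 + 57) - (748 - 906) = 19 - 1*(-158) = 19 + 158 = 177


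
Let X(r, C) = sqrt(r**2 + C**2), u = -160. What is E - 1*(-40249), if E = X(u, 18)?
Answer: 40249 + 2*sqrt(6481) ≈ 40410.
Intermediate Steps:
X(r, C) = sqrt(C**2 + r**2)
E = 2*sqrt(6481) (E = sqrt(18**2 + (-160)**2) = sqrt(324 + 25600) = sqrt(25924) = 2*sqrt(6481) ≈ 161.01)
E - 1*(-40249) = 2*sqrt(6481) - 1*(-40249) = 2*sqrt(6481) + 40249 = 40249 + 2*sqrt(6481)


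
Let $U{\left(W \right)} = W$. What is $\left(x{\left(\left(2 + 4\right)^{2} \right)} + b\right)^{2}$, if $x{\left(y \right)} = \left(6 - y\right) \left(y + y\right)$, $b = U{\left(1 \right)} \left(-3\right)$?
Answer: $4678569$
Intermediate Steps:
$b = -3$ ($b = 1 \left(-3\right) = -3$)
$x{\left(y \right)} = 2 y \left(6 - y\right)$ ($x{\left(y \right)} = \left(6 - y\right) 2 y = 2 y \left(6 - y\right)$)
$\left(x{\left(\left(2 + 4\right)^{2} \right)} + b\right)^{2} = \left(2 \left(2 + 4\right)^{2} \left(6 - \left(2 + 4\right)^{2}\right) - 3\right)^{2} = \left(2 \cdot 6^{2} \left(6 - 6^{2}\right) - 3\right)^{2} = \left(2 \cdot 36 \left(6 - 36\right) - 3\right)^{2} = \left(2 \cdot 36 \left(-30\right) - 3\right)^{2} = \left(-2160 - 3\right)^{2} = \left(-2163\right)^{2} = 4678569$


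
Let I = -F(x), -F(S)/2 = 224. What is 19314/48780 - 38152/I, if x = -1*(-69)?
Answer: -6431951/75880 ≈ -84.765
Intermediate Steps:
x = 69
F(S) = -448 (F(S) = -2*224 = -448)
I = 448 (I = -1*(-448) = 448)
19314/48780 - 38152/I = 19314/48780 - 38152/448 = 19314*(1/48780) - 38152*1/448 = 1073/2710 - 4769/56 = -6431951/75880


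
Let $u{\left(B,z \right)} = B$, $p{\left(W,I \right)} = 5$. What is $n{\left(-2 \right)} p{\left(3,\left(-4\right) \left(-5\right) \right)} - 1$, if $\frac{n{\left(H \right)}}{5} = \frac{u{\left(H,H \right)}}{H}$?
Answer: $24$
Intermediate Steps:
$n{\left(H \right)} = 5$ ($n{\left(H \right)} = 5 \frac{H}{H} = 5 \cdot 1 = 5$)
$n{\left(-2 \right)} p{\left(3,\left(-4\right) \left(-5\right) \right)} - 1 = 5 \cdot 5 - 1 = 25 - 1 = 24$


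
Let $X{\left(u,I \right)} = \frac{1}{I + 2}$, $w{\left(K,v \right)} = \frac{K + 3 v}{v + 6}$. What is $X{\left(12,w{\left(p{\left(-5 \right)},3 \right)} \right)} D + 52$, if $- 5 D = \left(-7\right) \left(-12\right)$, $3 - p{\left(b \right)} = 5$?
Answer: $\frac{5744}{125} \approx 45.952$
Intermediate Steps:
$p{\left(b \right)} = -2$ ($p{\left(b \right)} = 3 - 5 = -2$)
$w{\left(K,v \right)} = \frac{K + 3 v}{6 + v}$
$X{\left(u,I \right)} = \frac{1}{2 + I}$
$D = - \frac{84}{5}$ ($D = - \frac{\left(-7\right) \left(-12\right)}{5} = \left(- \frac{1}{5}\right) 84 = - \frac{84}{5} \approx -16.8$)
$X{\left(12,w{\left(p{\left(-5 \right)},3 \right)} \right)} D + 52 = \frac{1}{2 + \frac{-2 + 3 \cdot 3}{6 + 3}} \left(- \frac{84}{5}\right) + 52 = \frac{1}{2 + \frac{-2 + 9}{9}} \left(- \frac{84}{5}\right) + 52 = \frac{1}{2 + \frac{1}{9} \cdot 7} \left(- \frac{84}{5}\right) + 52 = \frac{1}{2 + \frac{7}{9}} \left(- \frac{84}{5}\right) + 52 = \frac{1}{\frac{25}{9}} \left(- \frac{84}{5}\right) + 52 = \frac{9}{25} \left(- \frac{84}{5}\right) + 52 = - \frac{756}{125} + 52 = \frac{5744}{125}$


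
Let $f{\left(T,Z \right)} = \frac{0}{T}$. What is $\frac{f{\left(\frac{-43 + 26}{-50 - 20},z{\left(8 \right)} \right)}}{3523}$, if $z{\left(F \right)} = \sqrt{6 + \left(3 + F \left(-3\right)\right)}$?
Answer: $0$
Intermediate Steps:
$z{\left(F \right)} = \sqrt{9 - 3 F}$ ($z{\left(F \right)} = \sqrt{6 - \left(-3 + 3 F\right)} = \sqrt{9 - 3 F}$)
$f{\left(T,Z \right)} = 0$
$\frac{f{\left(\frac{-43 + 26}{-50 - 20},z{\left(8 \right)} \right)}}{3523} = \frac{0}{3523} = 0 \cdot \frac{1}{3523} = 0$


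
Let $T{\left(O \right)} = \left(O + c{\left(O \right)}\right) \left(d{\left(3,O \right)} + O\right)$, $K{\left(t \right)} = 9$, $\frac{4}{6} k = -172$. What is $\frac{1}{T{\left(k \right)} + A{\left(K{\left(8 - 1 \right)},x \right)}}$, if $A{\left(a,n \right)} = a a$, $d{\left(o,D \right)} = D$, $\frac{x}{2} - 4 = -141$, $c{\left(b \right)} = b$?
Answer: $\frac{1}{266337} \approx 3.7546 \cdot 10^{-6}$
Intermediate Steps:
$k = -258$ ($k = \frac{3}{2} \left(-172\right) = -258$)
$x = -274$ ($x = 8 + 2 \left(-141\right) = 8 - 282 = -274$)
$T{\left(O \right)} = 4 O^{2}$ ($T{\left(O \right)} = \left(O + O\right) \left(O + O\right) = 2 O 2 O = 4 O^{2}$)
$A{\left(a,n \right)} = a^{2}$
$\frac{1}{T{\left(k \right)} + A{\left(K{\left(8 - 1 \right)},x \right)}} = \frac{1}{4 \left(-258\right)^{2} + 9^{2}} = \frac{1}{4 \cdot 66564 + 81} = \frac{1}{266256 + 81} = \frac{1}{266337}$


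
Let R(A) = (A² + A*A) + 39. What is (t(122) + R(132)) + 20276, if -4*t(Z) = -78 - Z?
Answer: 55213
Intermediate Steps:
t(Z) = 39/2 + Z/4 (t(Z) = -(-78 - Z)/4 = 39/2 + Z/4)
R(A) = 39 + 2*A² (R(A) = (A² + A²) + 39 = 2*A² + 39 = 39 + 2*A²)
(t(122) + R(132)) + 20276 = ((39/2 + (¼)*122) + (39 + 2*132²)) + 20276 = ((39/2 + 61/2) + (39 + 2*17424)) + 20276 = (50 + (39 + 34848)) + 20276 = (50 + 34887) + 20276 = 34937 + 20276 = 55213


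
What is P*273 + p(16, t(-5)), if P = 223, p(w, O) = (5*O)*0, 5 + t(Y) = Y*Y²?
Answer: 60879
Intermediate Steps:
t(Y) = -5 + Y³ (t(Y) = -5 + Y*Y² = -5 + Y³)
p(w, O) = 0
P*273 + p(16, t(-5)) = 223*273 + 0 = 60879 + 0 = 60879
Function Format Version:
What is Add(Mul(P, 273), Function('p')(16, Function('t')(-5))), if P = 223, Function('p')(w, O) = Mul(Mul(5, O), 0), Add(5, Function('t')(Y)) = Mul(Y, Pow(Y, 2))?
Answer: 60879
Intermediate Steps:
Function('t')(Y) = Add(-5, Pow(Y, 3)) (Function('t')(Y) = Add(-5, Mul(Y, Pow(Y, 2))) = Add(-5, Pow(Y, 3)))
Function('p')(w, O) = 0
Add(Mul(P, 273), Function('p')(16, Function('t')(-5))) = Add(Mul(223, 273), 0) = Add(60879, 0) = 60879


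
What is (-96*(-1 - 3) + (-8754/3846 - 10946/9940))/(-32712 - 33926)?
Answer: -1212576257/212293341260 ≈ -0.0057118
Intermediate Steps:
(-96*(-1 - 3) + (-8754/3846 - 10946/9940))/(-32712 - 33926) = (-96*(-4) + (-8754*1/3846 - 10946*1/9940))/(-66638) = (-16*(-24) + (-1459/641 - 5473/4970))*(-1/66638) = (384 - 10759423/3185770)*(-1/66638) = (1212576257/3185770)*(-1/66638) = -1212576257/212293341260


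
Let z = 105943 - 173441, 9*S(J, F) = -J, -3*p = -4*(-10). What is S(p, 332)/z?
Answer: -20/911223 ≈ -2.1949e-5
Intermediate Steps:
p = -40/3 (p = -(-4)*(-10)/3 = -⅓*40 = -40/3 ≈ -13.333)
S(J, F) = -J/9 (S(J, F) = (-J)/9 = -J/9)
z = -67498
S(p, 332)/z = -⅑*(-40/3)/(-67498) = (40/27)*(-1/67498) = -20/911223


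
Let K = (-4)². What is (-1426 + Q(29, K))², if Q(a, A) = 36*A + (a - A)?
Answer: 700569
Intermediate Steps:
K = 16
Q(a, A) = a + 35*A
(-1426 + Q(29, K))² = (-1426 + (29 + 35*16))² = (-1426 + (29 + 560))² = (-1426 + 589)² = (-837)² = 700569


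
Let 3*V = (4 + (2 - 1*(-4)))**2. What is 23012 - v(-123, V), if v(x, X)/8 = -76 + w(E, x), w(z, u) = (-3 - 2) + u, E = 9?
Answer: 24644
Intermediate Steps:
w(z, u) = -5 + u
V = 100/3 (V = (4 + (2 - 1*(-4)))**2/3 = (4 + (2 + 4))**2/3 = (4 + 6)**2/3 = (1/3)*10**2 = (1/3)*100 = 100/3 ≈ 33.333)
v(x, X) = -648 + 8*x (v(x, X) = 8*(-76 + (-5 + x)) = 8*(-81 + x) = -648 + 8*x)
23012 - v(-123, V) = 23012 - (-648 + 8*(-123)) = 23012 - (-648 - 984) = 23012 - 1*(-1632) = 23012 + 1632 = 24644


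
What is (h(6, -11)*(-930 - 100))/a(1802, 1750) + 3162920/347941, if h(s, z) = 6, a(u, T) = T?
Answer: 338483462/60889675 ≈ 5.5590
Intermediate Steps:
(h(6, -11)*(-930 - 100))/a(1802, 1750) + 3162920/347941 = (6*(-930 - 100))/1750 + 3162920/347941 = (6*(-1030))*(1/1750) + 3162920*(1/347941) = -6180*1/1750 + 3162920/347941 = -618/175 + 3162920/347941 = 338483462/60889675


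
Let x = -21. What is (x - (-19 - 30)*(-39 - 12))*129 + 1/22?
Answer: -7151759/22 ≈ -3.2508e+5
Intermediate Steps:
(x - (-19 - 30)*(-39 - 12))*129 + 1/22 = (-21 - (-19 - 30)*(-39 - 12))*129 + 1/22 = (-21 - (-49)*(-51))*129 + 1/22 = (-21 - 1*2499)*129 + 1/22 = (-21 - 2499)*129 + 1/22 = -2520*129 + 1/22 = -325080 + 1/22 = -7151759/22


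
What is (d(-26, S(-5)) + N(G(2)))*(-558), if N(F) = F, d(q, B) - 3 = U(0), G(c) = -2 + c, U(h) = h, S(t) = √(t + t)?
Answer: -1674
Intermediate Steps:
S(t) = √2*√t (S(t) = √(2*t) = √2*√t)
d(q, B) = 3 (d(q, B) = 3 + 0 = 3)
(d(-26, S(-5)) + N(G(2)))*(-558) = (3 + (-2 + 2))*(-558) = (3 + 0)*(-558) = 3*(-558) = -1674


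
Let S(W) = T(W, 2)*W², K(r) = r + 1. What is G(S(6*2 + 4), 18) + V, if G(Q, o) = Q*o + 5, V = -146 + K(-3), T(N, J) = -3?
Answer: -13967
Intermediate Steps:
K(r) = 1 + r
S(W) = -3*W²
V = -148 (V = -146 + (1 - 3) = -146 - 2 = -148)
G(Q, o) = 5 + Q*o
G(S(6*2 + 4), 18) + V = (5 - 3*(6*2 + 4)²*18) - 148 = (5 - 3*(12 + 4)²*18) - 148 = (5 - 3*16²*18) - 148 = (5 - 3*256*18) - 148 = (5 - 768*18) - 148 = (5 - 13824) - 148 = -13819 - 148 = -13967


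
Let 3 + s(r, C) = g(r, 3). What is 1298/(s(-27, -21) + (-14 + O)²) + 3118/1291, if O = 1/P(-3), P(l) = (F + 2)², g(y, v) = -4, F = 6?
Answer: 9271937582/997107723 ≈ 9.2988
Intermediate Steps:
s(r, C) = -7 (s(r, C) = -3 - 4 = -7)
P(l) = 64 (P(l) = (6 + 2)² = 8² = 64)
O = 1/64 ≈ 0.015625
1298/(s(-27, -21) + (-14 + O)²) + 3118/1291 = 1298/(-7 + (-14 + 1/64)²) + 3118/1291 = 1298/(-7 + (-895/64)²) + 3118*(1/1291) = 1298/(-7 + 801025/4096) + 3118/1291 = 1298/(772353/4096) + 3118/1291 = 1298*(4096/772353) + 3118/1291 = 5316608/772353 + 3118/1291 = 9271937582/997107723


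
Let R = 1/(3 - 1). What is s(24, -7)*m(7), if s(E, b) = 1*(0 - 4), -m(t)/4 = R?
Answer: 8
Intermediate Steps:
R = ½ (R = 1/2 = ½ ≈ 0.50000)
m(t) = -2 (m(t) = -4*½ = -2)
s(E, b) = -4 (s(E, b) = 1*(-4) = -4)
s(24, -7)*m(7) = -4*(-2) = 8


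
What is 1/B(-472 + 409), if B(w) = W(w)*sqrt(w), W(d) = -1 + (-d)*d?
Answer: I*sqrt(7)/83370 ≈ 3.1735e-5*I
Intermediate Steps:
W(d) = -1 - d**2
B(w) = sqrt(w)*(-1 - w**2) (B(w) = (-1 - w**2)*sqrt(w) = sqrt(w)*(-1 - w**2))
1/B(-472 + 409) = 1/(sqrt(-472 + 409)*(-1 - (-472 + 409)**2)) = 1/(sqrt(-63)*(-1 - 1*(-63)**2)) = 1/((3*I*sqrt(7))*(-1 - 1*3969)) = 1/((3*I*sqrt(7))*(-1 - 3969)) = 1/((3*I*sqrt(7))*(-3970)) = 1/(-11910*I*sqrt(7)) = I*sqrt(7)/83370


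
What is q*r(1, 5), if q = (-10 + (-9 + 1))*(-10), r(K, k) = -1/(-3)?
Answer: 60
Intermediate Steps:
r(K, k) = ⅓ (r(K, k) = -1*(-⅓) = ⅓)
q = 180 (q = (-10 - 8)*(-10) = -18*(-10) = 180)
q*r(1, 5) = 180*(⅓) = 60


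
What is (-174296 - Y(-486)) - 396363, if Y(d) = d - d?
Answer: -570659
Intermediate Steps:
Y(d) = 0
(-174296 - Y(-486)) - 396363 = (-174296 - 1*0) - 396363 = (-174296 + 0) - 396363 = -174296 - 396363 = -570659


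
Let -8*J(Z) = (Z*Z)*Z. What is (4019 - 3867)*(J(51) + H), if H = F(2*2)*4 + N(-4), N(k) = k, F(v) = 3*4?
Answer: -2513681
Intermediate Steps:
F(v) = 12
J(Z) = -Z**3/8 (J(Z) = -Z*Z*Z/8 = -Z**2*Z/8 = -Z**3/8)
H = 44 (H = 12*4 - 4 = 48 - 4 = 44)
(4019 - 3867)*(J(51) + H) = (4019 - 3867)*(-1/8*51**3 + 44) = 152*(-1/8*132651 + 44) = 152*(-132651/8 + 44) = 152*(-132299/8) = -2513681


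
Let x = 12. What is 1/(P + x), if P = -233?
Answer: -1/221 ≈ -0.0045249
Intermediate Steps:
1/(P + x) = 1/(-233 + 12) = 1/(-221) = -1/221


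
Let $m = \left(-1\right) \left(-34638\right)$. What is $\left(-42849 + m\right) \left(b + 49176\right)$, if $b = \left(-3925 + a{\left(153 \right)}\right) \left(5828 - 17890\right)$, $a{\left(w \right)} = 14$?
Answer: $-387753455838$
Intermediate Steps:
$b = 47174482$ ($b = \left(-3925 + 14\right) \left(5828 - 17890\right) = \left(-3911\right) \left(-12062\right) = 47174482$)
$m = 34638$
$\left(-42849 + m\right) \left(b + 49176\right) = \left(-42849 + 34638\right) \left(47174482 + 49176\right) = \left(-8211\right) 47223658 = -387753455838$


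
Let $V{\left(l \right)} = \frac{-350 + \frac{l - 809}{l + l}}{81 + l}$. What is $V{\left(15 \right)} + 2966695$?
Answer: $\frac{4272035153}{1440} \approx 2.9667 \cdot 10^{6}$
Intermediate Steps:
$V{\left(l \right)} = \frac{-350 + \frac{-809 + l}{2 l}}{81 + l}$
$V{\left(15 \right)} + 2966695 = \frac{-809 - 10485}{2 \cdot 15 \left(81 + 15\right)} + 2966695 = \frac{1}{2} \cdot \frac{1}{15} \cdot \frac{1}{96} \left(-809 - 10485\right) + 2966695 = \frac{1}{2} \cdot \frac{1}{15} \cdot \frac{1}{96} \left(-11294\right) + 2966695 = - \frac{5647}{1440} + 2966695 = \frac{4272035153}{1440}$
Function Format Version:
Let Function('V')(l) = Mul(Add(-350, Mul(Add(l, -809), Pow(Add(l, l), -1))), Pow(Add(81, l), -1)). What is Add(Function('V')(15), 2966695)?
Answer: Rational(4272035153, 1440) ≈ 2.9667e+6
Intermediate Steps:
Function('V')(l) = Mul(Pow(Add(81, l), -1), Add(-350, Mul(Rational(1, 2), Pow(l, -1), Add(-809, l)))) (Function('V')(l) = Mul(Add(-350, Mul(Add(-809, l), Pow(Mul(2, l), -1))), Pow(Add(81, l), -1)) = Mul(Add(-350, Mul(Add(-809, l), Mul(Rational(1, 2), Pow(l, -1)))), Pow(Add(81, l), -1)) = Mul(Add(-350, Mul(Rational(1, 2), Pow(l, -1), Add(-809, l))), Pow(Add(81, l), -1)) = Mul(Pow(Add(81, l), -1), Add(-350, Mul(Rational(1, 2), Pow(l, -1), Add(-809, l)))))
Add(Function('V')(15), 2966695) = Add(Mul(Rational(1, 2), Pow(15, -1), Pow(Add(81, 15), -1), Add(-809, Mul(-699, 15))), 2966695) = Add(Mul(Rational(1, 2), Rational(1, 15), Pow(96, -1), Add(-809, -10485)), 2966695) = Add(Mul(Rational(1, 2), Rational(1, 15), Rational(1, 96), -11294), 2966695) = Add(Rational(-5647, 1440), 2966695) = Rational(4272035153, 1440)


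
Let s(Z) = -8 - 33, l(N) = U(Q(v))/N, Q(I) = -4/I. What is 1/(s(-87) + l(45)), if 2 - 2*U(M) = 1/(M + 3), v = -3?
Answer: -1170/47947 ≈ -0.024402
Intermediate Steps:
U(M) = 1 - 1/(2*(3 + M)) (U(M) = 1 - 1/(2*(M + 3)) = 1 - 1/(2*(3 + M)))
l(N) = 23/(26*N) (l(N) = ((5/2 - 4/(-3))/(3 - 4/(-3)))/N = ((5/2 - 4*(-1/3))/(3 - 4*(-1/3)))/N = ((5/2 + 4/3)/(3 + 4/3))/N = ((23/6)/(13/3))/N = ((3/13)*(23/6))/N = 23/(26*N))
s(Z) = -41
1/(s(-87) + l(45)) = 1/(-41 + (23/26)/45) = 1/(-41 + (23/26)*(1/45)) = 1/(-41 + 23/1170) = 1/(-47947/1170) = -1170/47947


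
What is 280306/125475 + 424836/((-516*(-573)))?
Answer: 3782883653/1030526175 ≈ 3.6708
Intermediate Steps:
280306/125475 + 424836/((-516*(-573))) = 280306*(1/125475) + 424836/295668 = 280306/125475 + 424836*(1/295668) = 280306/125475 + 11801/8213 = 3782883653/1030526175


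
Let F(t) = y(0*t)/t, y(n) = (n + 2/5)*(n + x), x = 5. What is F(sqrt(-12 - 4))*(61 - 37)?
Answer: -12*I ≈ -12.0*I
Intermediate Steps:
y(n) = (5 + n)*(2/5 + n) (y(n) = (n + 2/5)*(n + 5) = (n + 2*(1/5))*(5 + n) = (n + 2/5)*(5 + n) = (2/5 + n)*(5 + n) = (5 + n)*(2/5 + n))
F(t) = 2/t (F(t) = (2 + (0*t)**2 + 27*(0*t)/5)/t = (2 + 0**2 + (27/5)*0)/t = (2 + 0 + 0)/t = 2/t)
F(sqrt(-12 - 4))*(61 - 37) = (2/(sqrt(-12 - 4)))*(61 - 37) = (2/(sqrt(-16)))*24 = (2/((4*I)))*24 = (2*(-I/4))*24 = -I/2*24 = -12*I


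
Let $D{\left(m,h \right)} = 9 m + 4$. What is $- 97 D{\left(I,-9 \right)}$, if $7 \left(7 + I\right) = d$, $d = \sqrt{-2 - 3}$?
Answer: $5723 - \frac{873 i \sqrt{5}}{7} \approx 5723.0 - 278.87 i$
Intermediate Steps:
$d = i \sqrt{5}$ ($d = \sqrt{-5} = i \sqrt{5} \approx 2.2361 i$)
$I = -7 + \frac{i \sqrt{5}}{7} \approx -7.0 + 0.31944 i$
$D{\left(m,h \right)} = 4 + 9 m$
$- 97 D{\left(I,-9 \right)} = - 97 \left(4 + 9 \left(-7 + \frac{i \sqrt{5}}{7}\right)\right) = - 97 \left(4 - \left(63 - \frac{9 i \sqrt{5}}{7}\right)\right) = - 97 \left(-59 + \frac{9 i \sqrt{5}}{7}\right) = 5723 - \frac{873 i \sqrt{5}}{7}$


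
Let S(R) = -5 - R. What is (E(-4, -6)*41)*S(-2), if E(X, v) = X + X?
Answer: 984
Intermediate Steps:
E(X, v) = 2*X
(E(-4, -6)*41)*S(-2) = ((2*(-4))*41)*(-5 - 1*(-2)) = (-8*41)*(-5 + 2) = -328*(-3) = 984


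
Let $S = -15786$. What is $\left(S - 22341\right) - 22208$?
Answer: $-60335$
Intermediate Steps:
$\left(S - 22341\right) - 22208 = \left(-15786 - 22341\right) - 22208 = -38127 - 22208 = -60335$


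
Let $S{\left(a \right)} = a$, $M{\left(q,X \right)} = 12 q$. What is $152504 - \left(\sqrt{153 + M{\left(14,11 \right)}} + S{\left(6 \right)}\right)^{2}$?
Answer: $152147 - 12 \sqrt{321} \approx 1.5193 \cdot 10^{5}$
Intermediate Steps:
$152504 - \left(\sqrt{153 + M{\left(14,11 \right)}} + S{\left(6 \right)}\right)^{2} = 152504 - \left(\sqrt{153 + 12 \cdot 14} + 6\right)^{2} = 152504 - \left(\sqrt{153 + 168} + 6\right)^{2} = 152504 - \left(\sqrt{321} + 6\right)^{2} = 152504 - \left(6 + \sqrt{321}\right)^{2}$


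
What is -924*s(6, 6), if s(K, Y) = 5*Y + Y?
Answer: -33264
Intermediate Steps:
s(K, Y) = 6*Y
-924*s(6, 6) = -924*6*6 = -924*36 = -154*216 = -33264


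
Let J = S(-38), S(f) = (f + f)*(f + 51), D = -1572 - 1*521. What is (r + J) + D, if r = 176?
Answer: -2905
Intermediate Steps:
D = -2093 (D = -1572 - 521 = -2093)
S(f) = 2*f*(51 + f) (S(f) = (2*f)*(51 + f) = 2*f*(51 + f))
J = -988 (J = 2*(-38)*(51 - 38) = 2*(-38)*13 = -988)
(r + J) + D = (176 - 988) - 2093 = -812 - 2093 = -2905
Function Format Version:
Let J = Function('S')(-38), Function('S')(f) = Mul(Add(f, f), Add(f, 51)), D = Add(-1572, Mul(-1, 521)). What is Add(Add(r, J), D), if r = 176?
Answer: -2905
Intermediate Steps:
D = -2093 (D = Add(-1572, -521) = -2093)
Function('S')(f) = Mul(2, f, Add(51, f)) (Function('S')(f) = Mul(Mul(2, f), Add(51, f)) = Mul(2, f, Add(51, f)))
J = -988 (J = Mul(2, -38, Add(51, -38)) = Mul(2, -38, 13) = -988)
Add(Add(r, J), D) = Add(Add(176, -988), -2093) = Add(-812, -2093) = -2905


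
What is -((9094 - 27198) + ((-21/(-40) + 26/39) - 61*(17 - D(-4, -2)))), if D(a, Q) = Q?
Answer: 2311417/120 ≈ 19262.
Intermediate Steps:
-((9094 - 27198) + ((-21/(-40) + 26/39) - 61*(17 - D(-4, -2)))) = -((9094 - 27198) + ((-21/(-40) + 26/39) - 61*(17 - 1*(-2)))) = -(-18104 + ((-21*(-1/40) + 26*(1/39)) - 61*(17 + 2))) = -(-18104 + ((21/40 + 2/3) - 61*19)) = -(-18104 + (143/120 - 1159)) = -(-18104 - 138937/120) = -1*(-2311417/120) = 2311417/120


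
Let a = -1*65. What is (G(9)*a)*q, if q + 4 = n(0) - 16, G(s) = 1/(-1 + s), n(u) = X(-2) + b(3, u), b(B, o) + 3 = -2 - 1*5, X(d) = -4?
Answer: 1105/4 ≈ 276.25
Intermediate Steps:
b(B, o) = -10 (b(B, o) = -3 + (-2 - 1*5) = -3 + (-2 - 5) = -3 - 7 = -10)
n(u) = -14 (n(u) = -4 - 10 = -14)
q = -34 (q = -4 + (-14 - 16) = -4 - 30 = -34)
a = -65
(G(9)*a)*q = (-65/(-1 + 9))*(-34) = (-65/8)*(-34) = ((⅛)*(-65))*(-34) = -65/8*(-34) = 1105/4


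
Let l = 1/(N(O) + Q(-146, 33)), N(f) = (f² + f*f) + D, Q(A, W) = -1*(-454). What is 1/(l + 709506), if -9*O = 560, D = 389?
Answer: 695483/493449361479 ≈ 1.4094e-6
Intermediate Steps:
Q(A, W) = 454
O = -560/9 (O = -⅑*560 = -560/9 ≈ -62.222)
N(f) = 389 + 2*f² (N(f) = (f² + f*f) + 389 = (f² + f²) + 389 = 2*f² + 389 = 389 + 2*f²)
l = 81/695483 (l = 1/((389 + 2*(-560/9)²) + 454) = 1/((389 + 2*(313600/81)) + 454) = 1/((389 + 627200/81) + 454) = 1/(658709/81 + 454) = 1/(695483/81) = 81/695483 ≈ 0.00011647)
1/(l + 709506) = 1/(81/695483 + 709506) = 1/(493449361479/695483) = 695483/493449361479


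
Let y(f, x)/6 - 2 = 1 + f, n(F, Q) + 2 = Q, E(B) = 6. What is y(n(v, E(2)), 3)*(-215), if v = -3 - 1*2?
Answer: -9030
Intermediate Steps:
v = -5 (v = -3 - 2 = -5)
n(F, Q) = -2 + Q
y(f, x) = 18 + 6*f (y(f, x) = 12 + 6*(1 + f) = 12 + (6 + 6*f) = 18 + 6*f)
y(n(v, E(2)), 3)*(-215) = (18 + 6*(-2 + 6))*(-215) = (18 + 6*4)*(-215) = (18 + 24)*(-215) = 42*(-215) = -9030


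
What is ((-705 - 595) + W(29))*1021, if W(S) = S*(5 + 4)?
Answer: -1060819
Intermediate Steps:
W(S) = 9*S (W(S) = S*9 = 9*S)
((-705 - 595) + W(29))*1021 = ((-705 - 595) + 9*29)*1021 = (-1300 + 261)*1021 = -1039*1021 = -1060819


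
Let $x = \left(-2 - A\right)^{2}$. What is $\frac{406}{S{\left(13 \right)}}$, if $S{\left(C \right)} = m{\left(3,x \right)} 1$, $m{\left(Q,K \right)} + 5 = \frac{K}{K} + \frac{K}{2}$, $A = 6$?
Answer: $\frac{29}{2} \approx 14.5$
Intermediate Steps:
$x = 64$ ($x = \left(-2 - 6\right)^{2} = \left(-8\right)^{2} = 64$)
$m{\left(Q,K \right)} = -4 + \frac{K}{2}$ ($m{\left(Q,K \right)} = -5 + \left(\frac{K}{K} + \frac{K}{2}\right) = -5 + \left(1 + K \frac{1}{2}\right) = -5 + \left(1 + \frac{K}{2}\right) = -4 + \frac{K}{2}$)
$S{\left(C \right)} = 28$ ($S{\left(C \right)} = \left(-4 + \frac{1}{2} \cdot 64\right) 1 = \left(-4 + 32\right) 1 = 28 \cdot 1 = 28$)
$\frac{406}{S{\left(13 \right)}} = \frac{406}{28} = 406 \cdot \frac{1}{28} = \frac{29}{2}$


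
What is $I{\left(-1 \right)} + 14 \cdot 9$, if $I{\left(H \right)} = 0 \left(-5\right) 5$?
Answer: $126$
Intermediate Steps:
$I{\left(H \right)} = 0$ ($I{\left(H \right)} = 0 \cdot 5 = 0$)
$I{\left(-1 \right)} + 14 \cdot 9 = 0 + 14 \cdot 9 = 0 + 126 = 126$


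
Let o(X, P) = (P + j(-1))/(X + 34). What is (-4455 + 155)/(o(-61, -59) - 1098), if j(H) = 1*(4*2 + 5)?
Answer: 1161/296 ≈ 3.9223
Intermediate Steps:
j(H) = 13 (j(H) = 1*(8 + 5) = 1*13 = 13)
o(X, P) = (13 + P)/(34 + X) (o(X, P) = (P + 13)/(X + 34) = (13 + P)/(34 + X))
(-4455 + 155)/(o(-61, -59) - 1098) = (-4455 + 155)/((13 - 59)/(34 - 61) - 1098) = -4300/(-46/(-27) - 1098) = -4300/(-1/27*(-46) - 1098) = -4300/(46/27 - 1098) = -4300/(-29600/27) = -4300*(-27/29600) = 1161/296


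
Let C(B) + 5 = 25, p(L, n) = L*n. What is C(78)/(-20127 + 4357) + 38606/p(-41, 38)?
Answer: -1602231/64657 ≈ -24.780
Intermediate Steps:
C(B) = 20 (C(B) = -5 + 25 = 20)
C(78)/(-20127 + 4357) + 38606/p(-41, 38) = 20/(-20127 + 4357) + 38606/((-41*38)) = 20/(-15770) + 38606/(-1558) = 20*(-1/15770) + 38606*(-1/1558) = -2/1577 - 19303/779 = -1602231/64657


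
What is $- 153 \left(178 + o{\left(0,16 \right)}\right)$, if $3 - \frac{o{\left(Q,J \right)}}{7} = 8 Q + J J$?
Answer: $243729$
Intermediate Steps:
$o{\left(Q,J \right)} = 21 - 56 Q - 7 J^{2}$ ($o{\left(Q,J \right)} = 21 - 7 \left(8 Q + J J\right) = 21 - 7 \left(8 Q + J^{2}\right) = 21 - 7 \left(J^{2} + 8 Q\right) = 21 - \left(7 J^{2} + 56 Q\right) = 21 - 56 Q - 7 J^{2}$)
$- 153 \left(178 + o{\left(0,16 \right)}\right) = - 153 \left(178 - \left(-21 + 7 \cdot 16^{2}\right)\right) = - 153 \left(178 + \left(21 + 0 - 1792\right)\right) = - 153 \left(178 - 1771\right) = \left(-153\right) \left(-1593\right) = 243729$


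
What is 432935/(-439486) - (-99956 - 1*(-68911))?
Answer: 13643409935/439486 ≈ 31044.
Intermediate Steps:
432935/(-439486) - (-99956 - 1*(-68911)) = 432935*(-1/439486) - (-99956 + 68911) = -432935/439486 - 1*(-31045) = -432935/439486 + 31045 = 13643409935/439486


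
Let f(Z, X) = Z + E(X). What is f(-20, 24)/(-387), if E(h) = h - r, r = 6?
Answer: 2/387 ≈ 0.0051680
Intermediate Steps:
E(h) = -6 + h (E(h) = h - 1*6 = h - 6 = -6 + h)
f(Z, X) = -6 + X + Z (f(Z, X) = Z + (-6 + X) = -6 + X + Z)
f(-20, 24)/(-387) = (-6 + 24 - 20)/(-387) = -2*(-1/387) = 2/387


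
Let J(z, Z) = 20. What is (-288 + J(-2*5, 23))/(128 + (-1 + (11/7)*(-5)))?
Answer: -938/417 ≈ -2.2494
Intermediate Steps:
(-288 + J(-2*5, 23))/(128 + (-1 + (11/7)*(-5))) = (-288 + 20)/(128 + (-1 + (11/7)*(-5))) = -268/(128 + (-1 + (11*(1/7))*(-5))) = -268/(128 + (-1 + (11/7)*(-5))) = -268/(128 + (-1 - 55/7)) = -268/(128 - 62/7) = -268/834/7 = -268*7/834 = -938/417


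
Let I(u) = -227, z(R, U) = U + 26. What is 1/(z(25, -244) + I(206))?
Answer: -1/445 ≈ -0.0022472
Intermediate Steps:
z(R, U) = 26 + U
1/(z(25, -244) + I(206)) = 1/((26 - 244) - 227) = 1/(-218 - 227) = 1/(-445) = -1/445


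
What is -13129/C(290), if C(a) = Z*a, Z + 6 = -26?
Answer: 13129/9280 ≈ 1.4148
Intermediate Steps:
Z = -32 (Z = -6 - 26 = -32)
C(a) = -32*a
-13129/C(290) = -13129/((-32*290)) = -13129/(-9280) = -13129*(-1/9280) = 13129/9280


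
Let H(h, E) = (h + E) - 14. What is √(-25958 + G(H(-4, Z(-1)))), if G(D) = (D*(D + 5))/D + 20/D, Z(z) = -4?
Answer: I*√3143085/11 ≈ 161.17*I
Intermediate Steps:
H(h, E) = -14 + E + h (H(h, E) = (E + h) - 14 = -14 + E + h)
G(D) = 5 + D + 20/D (G(D) = (D*(5 + D))/D + 20/D = (5 + D) + 20/D = 5 + D + 20/D)
√(-25958 + G(H(-4, Z(-1)))) = √(-25958 + (5 + (-14 - 4 - 4) + 20/(-14 - 4 - 4))) = √(-25958 + (5 - 22 + 20/(-22))) = √(-25958 + (5 - 22 + 20*(-1/22))) = √(-25958 + (5 - 22 - 10/11)) = √(-25958 - 197/11) = √(-285735/11) = I*√3143085/11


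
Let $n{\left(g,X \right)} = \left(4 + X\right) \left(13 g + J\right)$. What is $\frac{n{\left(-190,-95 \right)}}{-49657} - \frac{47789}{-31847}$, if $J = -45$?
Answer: $- \frac{4915605282}{1581426479} \approx -3.1083$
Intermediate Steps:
$n{\left(g,X \right)} = \left(-45 + 13 g\right) \left(4 + X\right)$ ($n{\left(g,X \right)} = \left(4 + X\right) \left(13 g - 45\right) = \left(4 + X\right) \left(-45 + 13 g\right) = \left(-45 + 13 g\right) \left(4 + X\right)$)
$\frac{n{\left(-190,-95 \right)}}{-49657} - \frac{47789}{-31847} = \frac{-180 - -4275 + 52 \left(-190\right) + 13 \left(-95\right) \left(-190\right)}{-49657} - \frac{47789}{-31847} = \left(-180 + 4275 - 9880 + 234650\right) \left(- \frac{1}{49657}\right) - - \frac{47789}{31847} = 228865 \left(- \frac{1}{49657}\right) + \frac{47789}{31847} = - \frac{228865}{49657} + \frac{47789}{31847} = - \frac{4915605282}{1581426479}$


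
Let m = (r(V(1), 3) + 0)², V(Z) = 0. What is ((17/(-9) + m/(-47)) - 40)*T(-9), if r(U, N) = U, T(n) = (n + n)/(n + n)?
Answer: -377/9 ≈ -41.889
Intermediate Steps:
T(n) = 1 (T(n) = (2*n)/((2*n)) = (2*n)*(1/(2*n)) = 1)
m = 0 (m = (0 + 0)² = 0² = 0)
((17/(-9) + m/(-47)) - 40)*T(-9) = ((17/(-9) + 0/(-47)) - 40)*1 = ((17*(-⅑) + 0*(-1/47)) - 40)*1 = ((-17/9 + 0) - 40)*1 = (-17/9 - 40)*1 = -377/9*1 = -377/9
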